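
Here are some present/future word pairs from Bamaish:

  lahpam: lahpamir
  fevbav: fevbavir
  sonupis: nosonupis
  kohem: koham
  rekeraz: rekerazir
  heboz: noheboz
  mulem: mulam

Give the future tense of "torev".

"torev" has last vowel 'e'. The stems whose last vowel is 'e' (kohem → koham, mulem → mulam) change the last vowel to 'a'.
The other patterns: stems whose last vowel is 'a' add -ir; stems whose last vowel is 'i' or 'o' add the prefix no-.
So torev → torav.

torav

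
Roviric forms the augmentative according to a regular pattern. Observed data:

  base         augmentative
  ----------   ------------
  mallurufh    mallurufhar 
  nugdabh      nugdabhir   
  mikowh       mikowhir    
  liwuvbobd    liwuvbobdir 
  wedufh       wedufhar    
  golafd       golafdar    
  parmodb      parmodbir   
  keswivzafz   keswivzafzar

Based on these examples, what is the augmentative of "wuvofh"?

golafd and liwuvbobd both end in -d yet inflect differently (golafdar, liwuvbobdir), so the final letter is not what conditions the rule; the second-to-last letter is.
"wuvofh" has second-to-last letter 'f'. The stems whose second-to-last letter is 'f' (mallurufh → mallurufhar, wedufh → wedufhar, keswivzafz → keswivzafzar) add -ar.
The other pattern: stems whose second-to-last letter is 'b', 'd' or 'w' add -ir.
So wuvofh → wuvofhar.

wuvofhar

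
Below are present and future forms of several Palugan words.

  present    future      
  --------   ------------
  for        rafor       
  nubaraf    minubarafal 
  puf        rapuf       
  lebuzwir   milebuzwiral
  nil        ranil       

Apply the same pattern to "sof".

lebuzwir and for both end in -r yet inflect differently (milebuzwiral, rafor), so the final letter is not what conditions the rule; the number of vowels is.
"sof" has 1 vowel. The stems with 1 vowel (nil → ranil, for → rafor, puf → rapuf) add the prefix ra-.
The other pattern: stems with 3 vowels add mi- … -al around the stem.
So sof → rasof.

rasof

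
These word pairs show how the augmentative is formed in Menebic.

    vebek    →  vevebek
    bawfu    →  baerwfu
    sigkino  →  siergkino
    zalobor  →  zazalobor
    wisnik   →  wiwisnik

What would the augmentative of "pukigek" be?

pupukigek

zalobor and sigkino both have last vowel 'o' yet inflect differently (zazalobor, siergkino), so the last vowel is not what conditions the rule; whether the stem ends in a vowel or a consonant is.
"pukigek" ends in a consonant. The stems ending in a consonant (vebek → vevebek, zalobor → zazalobor, wisnik → wiwisnik) repeat the first consonant+vowel as a prefix.
The other pattern: stems ending in a vowel insert -er- after the first vowel.
So pukigek → pupukigek.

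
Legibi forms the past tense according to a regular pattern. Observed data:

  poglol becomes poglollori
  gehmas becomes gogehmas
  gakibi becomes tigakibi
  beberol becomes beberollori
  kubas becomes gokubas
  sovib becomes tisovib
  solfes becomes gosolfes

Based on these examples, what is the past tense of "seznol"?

gakibi and gehmas both begin with g- yet inflect differently (tigakibi, gogehmas), so the first letter is not what conditions the rule; the final letter is.
"seznol" ends in -l. The stems ending in -l (beberol → beberollori, poglol → poglollori) double the final consonant and add -ori.
So seznol → seznollori.

seznollori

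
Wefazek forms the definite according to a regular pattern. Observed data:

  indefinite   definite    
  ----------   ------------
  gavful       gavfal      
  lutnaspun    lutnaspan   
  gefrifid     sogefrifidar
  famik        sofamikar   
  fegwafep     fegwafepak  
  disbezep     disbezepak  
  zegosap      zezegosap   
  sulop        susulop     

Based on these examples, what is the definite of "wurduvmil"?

fegwafep and zegosap both end in -p yet inflect differently (fegwafepak, zezegosap), so the final letter is not what conditions the rule; the last vowel is.
"wurduvmil" has last vowel 'i'. The stems whose last vowel is 'i' (gefrifid → sogefrifidar, famik → sofamikar) add so- … -ar around the stem.
The other patterns: stems whose last vowel is 'u' change the last vowel to 'a'; stems whose last vowel is 'e' add -ak; stems whose last vowel is 'a' or 'o' repeat the first consonant+vowel as a prefix.
So wurduvmil → sowurduvmilar.

sowurduvmilar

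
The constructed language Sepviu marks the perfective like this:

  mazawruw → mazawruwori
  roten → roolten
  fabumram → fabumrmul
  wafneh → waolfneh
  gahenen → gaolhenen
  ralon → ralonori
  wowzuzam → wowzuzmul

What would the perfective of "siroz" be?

roten and ralon both end in -n yet inflect differently (roolten, ralonori), so the final letter is not what conditions the rule; the last vowel is.
"siroz" has last vowel 'o'. The one such stem in the data (ralon → ralonori) adds -ori, so the same rule applies.
The other patterns: stems whose last vowel is 'e' insert -ol- after the first vowel; stems whose last vowel is 'a' delete the last vowel and add -ul.
So siroz → sirozori.

sirozori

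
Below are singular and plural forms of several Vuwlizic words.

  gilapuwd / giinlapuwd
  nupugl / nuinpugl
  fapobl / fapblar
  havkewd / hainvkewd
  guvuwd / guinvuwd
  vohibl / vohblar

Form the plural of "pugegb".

puingegb

"pugegb" has second-to-last letter 'g'. The one such stem in the data (nupugl → nuinpugl) inserts -in- after the first vowel (as do havkewd, gilapuwd), so the same rule applies.
The other pattern: stems whose second-to-last letter is 'b' delete the last vowel and add -ar.
So pugegb → puingegb.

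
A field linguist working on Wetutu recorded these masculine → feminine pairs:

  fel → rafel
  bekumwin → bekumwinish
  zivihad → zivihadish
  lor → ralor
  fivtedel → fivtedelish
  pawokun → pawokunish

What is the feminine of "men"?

"men" has 1 vowel. The stems with 1 vowel (lor → ralor, fel → rafel) add the prefix ra-.
The other pattern: stems with 3 vowels add -ish.
So men → ramen.

ramen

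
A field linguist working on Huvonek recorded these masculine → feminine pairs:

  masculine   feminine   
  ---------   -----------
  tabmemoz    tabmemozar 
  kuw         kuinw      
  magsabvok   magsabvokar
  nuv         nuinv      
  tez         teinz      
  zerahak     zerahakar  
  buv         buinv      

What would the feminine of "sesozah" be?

"sesozah" has 3 vowels. The stems with 3 vowels (magsabvok → magsabvokar, tabmemoz → tabmemozar, zerahak → zerahakar) add -ar.
The other pattern: stems with 1 vowel insert -in- after the first vowel.
So sesozah → sesozahar.

sesozahar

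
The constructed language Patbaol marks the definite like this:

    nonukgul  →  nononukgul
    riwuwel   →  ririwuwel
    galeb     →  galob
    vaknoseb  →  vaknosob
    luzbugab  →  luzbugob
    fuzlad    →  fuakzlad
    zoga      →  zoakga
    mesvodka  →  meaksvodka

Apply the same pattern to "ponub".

ponob

"ponub" ends in -b. The stems ending in -b (galeb → galob, vaknoseb → vaknosob, luzbugab → luzbugob) change the last vowel to 'o'.
So ponub → ponob.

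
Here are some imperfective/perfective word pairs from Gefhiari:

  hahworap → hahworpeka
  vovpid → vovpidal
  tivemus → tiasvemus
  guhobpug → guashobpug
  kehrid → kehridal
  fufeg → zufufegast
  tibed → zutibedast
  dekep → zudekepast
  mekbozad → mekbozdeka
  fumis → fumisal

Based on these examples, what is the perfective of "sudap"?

fumis and tivemus both end in -s yet inflect differently (fumisal, tiasvemus), so the final letter is not what conditions the rule; the last vowel is.
"sudap" has last vowel 'a'. The stems whose last vowel is 'a' (hahworap → hahworpeka, mekbozad → mekbozdeka) delete the last vowel and add -eka.
So sudap → sudpeka.

sudpeka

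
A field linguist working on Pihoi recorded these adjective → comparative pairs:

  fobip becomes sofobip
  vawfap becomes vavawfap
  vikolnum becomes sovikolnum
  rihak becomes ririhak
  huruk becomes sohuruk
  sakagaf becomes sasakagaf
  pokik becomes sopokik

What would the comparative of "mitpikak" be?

rihak and pokik both end in -k yet inflect differently (ririhak, sopokik), so the final letter is not what conditions the rule; the last vowel is.
"mitpikak" has last vowel 'a'. The stems whose last vowel is 'a' (vawfap → vavawfap, rihak → ririhak, sakagaf → sasakagaf) repeat the first consonant+vowel as a prefix.
So mitpikak → mimitpikak.

mimitpikak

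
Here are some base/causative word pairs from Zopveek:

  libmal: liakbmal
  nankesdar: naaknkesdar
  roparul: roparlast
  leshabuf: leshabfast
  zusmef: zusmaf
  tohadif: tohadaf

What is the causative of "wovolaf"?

woakvolaf

libmal and roparul both end in -l yet inflect differently (liakbmal, roparlast), so the final letter is not what conditions the rule; the last vowel is.
"wovolaf" has last vowel 'a'. The stems whose last vowel is 'a' (libmal → liakbmal, nankesdar → naaknkesdar) insert -ak- after the first vowel.
The other patterns: stems whose last vowel is 'u' delete the last vowel and add -ast; stems whose last vowel is 'e' or 'i' change the last vowel to 'a'.
So wovolaf → woakvolaf.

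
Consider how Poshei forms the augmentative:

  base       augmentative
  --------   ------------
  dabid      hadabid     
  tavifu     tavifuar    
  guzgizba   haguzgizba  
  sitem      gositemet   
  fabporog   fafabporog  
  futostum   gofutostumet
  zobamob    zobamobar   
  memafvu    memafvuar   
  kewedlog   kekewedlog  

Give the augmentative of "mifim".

gomifimet

futostum and tavifu both have last vowel 'u' yet inflect differently (gofutostumet, tavifuar), so the last vowel is not what conditions the rule; the final letter is.
"mifim" ends in -m. The stems ending in -m (futostum → gofutostumet, sitem → gositemet) add go- … -et around the stem.
The other patterns: stems ending in -g repeat the first consonant+vowel as a prefix; stems ending in -a or -d add the prefix ha-; stems ending in -b or -u add -ar.
So mifim → gomifimet.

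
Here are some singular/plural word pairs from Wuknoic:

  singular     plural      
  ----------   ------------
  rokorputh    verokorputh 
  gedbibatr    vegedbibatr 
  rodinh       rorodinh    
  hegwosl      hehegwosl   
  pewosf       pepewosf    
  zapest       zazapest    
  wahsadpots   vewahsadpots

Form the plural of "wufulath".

vewufulath

rokorputh and rodinh both end in -h yet inflect differently (verokorputh, rorodinh), so the final letter is not what conditions the rule; the second-to-last letter is.
"wufulath" has second-to-last letter 't'. The stems whose second-to-last letter is 't' (rokorputh → verokorputh, wahsadpots → vewahsadpots, gedbibatr → vegedbibatr) add the prefix ve-.
The other pattern: stems whose second-to-last letter is 'n' or 's' repeat the first consonant+vowel as a prefix.
So wufulath → vewufulath.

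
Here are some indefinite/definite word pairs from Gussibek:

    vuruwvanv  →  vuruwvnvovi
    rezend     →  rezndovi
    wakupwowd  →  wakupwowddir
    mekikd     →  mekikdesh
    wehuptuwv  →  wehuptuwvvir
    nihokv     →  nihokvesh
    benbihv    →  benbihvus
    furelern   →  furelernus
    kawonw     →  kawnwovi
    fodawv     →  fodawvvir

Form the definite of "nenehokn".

rezend and wakupwowd both end in -d yet inflect differently (rezndovi, wakupwowddir), so the final letter is not what conditions the rule; the second-to-last letter is.
"nenehokn" has second-to-last letter 'k'. The stems whose second-to-last letter is 'k' (mekikd → mekikdesh, nihokv → nihokvesh) add -esh.
So nenehokn → nenehoknesh.

nenehoknesh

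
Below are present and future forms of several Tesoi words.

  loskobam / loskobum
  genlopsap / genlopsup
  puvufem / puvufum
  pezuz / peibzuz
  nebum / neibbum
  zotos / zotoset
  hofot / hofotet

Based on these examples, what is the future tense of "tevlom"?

loskobam and nebum both end in -m yet inflect differently (loskobum, neibbum), so the final letter is not what conditions the rule; the last vowel is.
"tevlom" has last vowel 'o'. The stems whose last vowel is 'o' (zotos → zotoset, hofot → hofotet) add -et.
The other patterns: stems whose last vowel is 'a' or 'e' change the last vowel to 'u'; stems whose last vowel is 'u' insert -ib- after the first vowel.
So tevlom → tevlomet.

tevlomet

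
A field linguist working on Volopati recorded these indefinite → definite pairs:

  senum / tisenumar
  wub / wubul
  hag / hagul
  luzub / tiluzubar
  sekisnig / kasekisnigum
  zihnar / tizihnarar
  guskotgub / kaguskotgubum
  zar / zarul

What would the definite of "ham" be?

zar and zihnar both end in -r yet inflect differently (zarul, tizihnarar), so the final letter is not what conditions the rule; the number of vowels is.
"ham" has 1 vowel. The stems with 1 vowel (zar → zarul, wub → wubul, hag → hagul) add -ul.
The other patterns: stems with 2 vowels add ti- … -ar around the stem; stems with 3 vowels add ka- … -um around the stem.
So ham → hamul.

hamul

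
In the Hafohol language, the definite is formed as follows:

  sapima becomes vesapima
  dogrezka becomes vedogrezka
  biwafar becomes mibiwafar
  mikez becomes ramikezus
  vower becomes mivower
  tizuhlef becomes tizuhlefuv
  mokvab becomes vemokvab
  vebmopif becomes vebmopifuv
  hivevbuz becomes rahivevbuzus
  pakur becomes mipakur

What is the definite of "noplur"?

"noplur" ends in -r. The stems ending in -r (pakur → mipakur, vower → mivower, biwafar → mibiwafar) add the prefix mi-.
So noplur → minoplur.

minoplur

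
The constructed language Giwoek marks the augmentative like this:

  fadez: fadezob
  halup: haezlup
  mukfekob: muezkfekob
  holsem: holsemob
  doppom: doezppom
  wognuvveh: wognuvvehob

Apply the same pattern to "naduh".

"naduh" has last vowel 'u'. The one such stem in the data (halup → haezlup) inserts -ez- after the first vowel (as do doppom, mukfekob), so the same rule applies.
The other pattern: stems whose last vowel is 'e' add -ob.
So naduh → naezduh.

naezduh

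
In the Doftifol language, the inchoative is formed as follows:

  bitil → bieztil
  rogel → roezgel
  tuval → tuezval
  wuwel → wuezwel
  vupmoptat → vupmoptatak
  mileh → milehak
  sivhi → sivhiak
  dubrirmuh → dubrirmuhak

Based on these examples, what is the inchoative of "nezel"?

tuval and vupmoptat both have last vowel 'a' yet inflect differently (tuezval, vupmoptatak), so the last vowel is not what conditions the rule; the final letter is.
"nezel" ends in -l. The stems ending in -l (bitil → bieztil, rogel → roezgel, tuval → tuezval) insert -ez- after the first vowel.
The other pattern: stems ending in -h, -i or -t add -ak.
So nezel → neezzel.

neezzel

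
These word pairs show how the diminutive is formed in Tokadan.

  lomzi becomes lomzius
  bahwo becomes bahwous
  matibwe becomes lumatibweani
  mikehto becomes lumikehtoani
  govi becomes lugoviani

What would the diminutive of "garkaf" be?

lugarkafani

"garkaf" begins with g-. The one such stem in the data (govi → lugoviani) adds lu- … -ani around the stem, so the same rule applies.
The other pattern: stems beginning with b- or l- add -us.
So garkaf → lugarkafani.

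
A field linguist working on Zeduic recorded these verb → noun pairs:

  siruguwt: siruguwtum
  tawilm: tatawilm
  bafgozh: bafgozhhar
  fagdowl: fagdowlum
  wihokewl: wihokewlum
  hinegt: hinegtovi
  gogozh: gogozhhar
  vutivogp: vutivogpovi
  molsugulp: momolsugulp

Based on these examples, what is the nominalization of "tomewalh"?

totomewalh

molsugulp and vutivogp both end in -p yet inflect differently (momolsugulp, vutivogpovi), so the final letter is not what conditions the rule; the second-to-last letter is.
"tomewalh" has second-to-last letter 'l'. The stems whose second-to-last letter is 'l' (molsugulp → momolsugulp, tawilm → tatawilm) repeat the first consonant+vowel as a prefix.
So tomewalh → totomewalh.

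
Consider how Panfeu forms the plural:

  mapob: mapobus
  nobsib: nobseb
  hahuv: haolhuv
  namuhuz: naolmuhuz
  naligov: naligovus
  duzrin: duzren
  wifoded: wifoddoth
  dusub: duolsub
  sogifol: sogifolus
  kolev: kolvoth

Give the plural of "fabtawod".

dusub and nobsib both end in -b yet inflect differently (duolsub, nobseb), so the final letter is not what conditions the rule; the last vowel is.
"fabtawod" has last vowel 'o'. The stems whose last vowel is 'o' (mapob → mapobus, naligov → naligovus, sogifol → sogifolus) add -us.
The other patterns: stems whose last vowel is 'u' insert -ol- after the first vowel; stems whose last vowel is 'i' change the last vowel to 'e'; stems whose last vowel is 'e' delete the last vowel and add -oth.
So fabtawod → fabtawodus.

fabtawodus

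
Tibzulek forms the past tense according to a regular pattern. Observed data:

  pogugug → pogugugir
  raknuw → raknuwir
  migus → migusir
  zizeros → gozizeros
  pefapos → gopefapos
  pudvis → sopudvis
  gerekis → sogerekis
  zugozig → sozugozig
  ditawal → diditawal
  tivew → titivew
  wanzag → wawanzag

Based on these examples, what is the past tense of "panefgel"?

papanefgel

"panefgel" has last vowel 'e'. The one such stem in the data (tivew → titivew) repeats the first consonant+vowel as a prefix (as do ditawal, wanzag), so the same rule applies.
So panefgel → papanefgel.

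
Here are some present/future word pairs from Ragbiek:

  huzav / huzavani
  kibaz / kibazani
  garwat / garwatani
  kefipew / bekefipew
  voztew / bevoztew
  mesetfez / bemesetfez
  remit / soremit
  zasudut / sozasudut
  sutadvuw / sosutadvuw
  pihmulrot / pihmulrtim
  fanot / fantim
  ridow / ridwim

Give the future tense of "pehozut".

"pehozut" has last vowel 'u'. The stems whose last vowel is 'u' (zasudut → sozasudut, sutadvuw → sosutadvuw) add the prefix so-.
So pehozut → sopehozut.

sopehozut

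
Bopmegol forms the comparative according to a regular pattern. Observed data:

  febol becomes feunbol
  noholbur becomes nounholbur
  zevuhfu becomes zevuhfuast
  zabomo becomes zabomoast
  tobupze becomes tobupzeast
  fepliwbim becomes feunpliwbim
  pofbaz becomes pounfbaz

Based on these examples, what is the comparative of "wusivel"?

wuunsivel

noholbur and zevuhfu both have last vowel 'u' yet inflect differently (nounholbur, zevuhfuast), so the last vowel is not what conditions the rule; whether the stem ends in a vowel or a consonant is.
"wusivel" ends in a consonant. The stems ending in a consonant (febol → feunbol, pofbaz → pounfbaz, fepliwbim → feunpliwbim) insert -un- after the first vowel.
The other pattern: stems ending in a vowel add -ast.
So wusivel → wuunsivel.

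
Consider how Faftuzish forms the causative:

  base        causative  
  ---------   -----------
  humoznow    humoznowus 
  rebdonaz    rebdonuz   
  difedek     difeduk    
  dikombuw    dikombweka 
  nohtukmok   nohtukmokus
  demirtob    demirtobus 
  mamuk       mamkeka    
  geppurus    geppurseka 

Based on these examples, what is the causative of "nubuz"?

nubzeka

"nubuz" has last vowel 'u'. The stems whose last vowel is 'u' (geppurus → geppurseka, mamuk → mamkeka, dikombuw → dikombweka) delete the last vowel and add -eka.
The other patterns: stems whose last vowel is 'o' add -us; stems whose last vowel is 'a' or 'e' change the last vowel to 'u'.
So nubuz → nubzeka.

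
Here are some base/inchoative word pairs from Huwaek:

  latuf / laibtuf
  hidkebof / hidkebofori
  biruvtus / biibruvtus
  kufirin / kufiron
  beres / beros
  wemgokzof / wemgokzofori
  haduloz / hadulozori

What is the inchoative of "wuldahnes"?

wemgokzof and latuf both end in -f yet inflect differently (wemgokzofori, laibtuf), so the final letter is not what conditions the rule; the last vowel is.
"wuldahnes" has last vowel 'e'. The one such stem in the data (beres → beros) changes the last vowel to 'o' (as does kufirin), so the same rule applies.
The other patterns: stems whose last vowel is 'o' add -ori; stems whose last vowel is 'u' insert -ib- after the first vowel.
So wuldahnes → wuldahnos.

wuldahnos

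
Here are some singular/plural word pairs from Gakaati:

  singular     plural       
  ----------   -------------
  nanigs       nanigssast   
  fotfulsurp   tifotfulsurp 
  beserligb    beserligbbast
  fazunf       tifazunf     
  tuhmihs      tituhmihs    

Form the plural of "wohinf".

tiwohinf

nanigs and tuhmihs both end in -s yet inflect differently (nanigssast, tituhmihs), so the final letter is not what conditions the rule; the second-to-last letter is.
"wohinf" has second-to-last letter 'n'. The one such stem in the data (fazunf → tifazunf) adds the prefix ti-, so the same rule applies.
The other pattern: stems whose second-to-last letter is 'g' double the final consonant and add -ast.
So wohinf → tiwohinf.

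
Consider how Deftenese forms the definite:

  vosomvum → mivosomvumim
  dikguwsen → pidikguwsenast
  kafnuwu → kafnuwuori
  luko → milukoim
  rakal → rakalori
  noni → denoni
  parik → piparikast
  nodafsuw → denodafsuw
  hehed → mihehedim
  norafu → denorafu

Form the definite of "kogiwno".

kogiwnoori

"kogiwno" begins with k-. The one such stem in the data (kafnuwu → kafnuwuori) adds -ori, so the same rule applies.
So kogiwno → kogiwnoori.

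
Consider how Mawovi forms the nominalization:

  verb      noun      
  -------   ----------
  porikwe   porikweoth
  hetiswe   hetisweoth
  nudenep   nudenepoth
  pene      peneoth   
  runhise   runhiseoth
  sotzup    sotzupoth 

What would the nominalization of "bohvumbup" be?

bohvumbupoth

Every pair shown (porikwe → porikweoth, hetiswe → hetisweoth, nudenep → nudenepoth, …) follows the same rule: add -oth.
So bohvumbup → bohvumbupoth.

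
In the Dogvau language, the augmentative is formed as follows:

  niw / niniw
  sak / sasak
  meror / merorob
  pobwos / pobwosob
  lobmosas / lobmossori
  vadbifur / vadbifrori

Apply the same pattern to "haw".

"haw" has 1 vowel. The stems with 1 vowel (niw → niniw, sak → sasak) repeat the first consonant+vowel as a prefix.
The other patterns: stems with 2 vowels add -ob; stems with 3 vowels delete the last vowel and add -ori.
So haw → hahaw.

hahaw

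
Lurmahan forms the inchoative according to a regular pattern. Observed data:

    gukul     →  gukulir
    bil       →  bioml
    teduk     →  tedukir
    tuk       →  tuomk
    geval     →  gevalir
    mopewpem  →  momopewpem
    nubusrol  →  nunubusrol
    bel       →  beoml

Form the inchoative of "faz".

"faz" has 1 vowel. The stems with 1 vowel (bil → bioml, tuk → tuomk, bel → beoml) insert -om- after the first vowel.
The other patterns: stems with 2 vowels add -ir; stems with 3 vowels repeat the first consonant+vowel as a prefix.
So faz → faomz.

faomz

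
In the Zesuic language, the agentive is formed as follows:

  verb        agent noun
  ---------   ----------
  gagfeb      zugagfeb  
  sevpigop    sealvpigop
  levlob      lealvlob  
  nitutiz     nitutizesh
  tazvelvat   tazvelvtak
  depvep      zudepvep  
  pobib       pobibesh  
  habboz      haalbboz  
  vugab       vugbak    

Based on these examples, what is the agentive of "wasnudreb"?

levlob and vugab both end in -b yet inflect differently (lealvlob, vugbak), so the final letter is not what conditions the rule; the last vowel is.
"wasnudreb" has last vowel 'e'. The stems whose last vowel is 'e' (depvep → zudepvep, gagfeb → zugagfeb) add the prefix zu-.
The other patterns: stems whose last vowel is 'o' insert -al- after the first vowel; stems whose last vowel is 'a' delete the last vowel and add -ak; stems whose last vowel is 'i' add -esh.
So wasnudreb → zuwasnudreb.

zuwasnudreb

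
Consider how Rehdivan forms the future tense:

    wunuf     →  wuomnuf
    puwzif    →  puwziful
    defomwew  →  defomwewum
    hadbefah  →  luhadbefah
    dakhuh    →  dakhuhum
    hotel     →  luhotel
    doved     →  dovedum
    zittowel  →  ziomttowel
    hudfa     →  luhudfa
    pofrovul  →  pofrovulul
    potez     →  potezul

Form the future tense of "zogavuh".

zoomgavuh

"zogavuh" begins with z-. The one such stem in the data (zittowel → ziomttowel) inserts -om- after the first vowel (as does wunuf), so the same rule applies.
So zogavuh → zoomgavuh.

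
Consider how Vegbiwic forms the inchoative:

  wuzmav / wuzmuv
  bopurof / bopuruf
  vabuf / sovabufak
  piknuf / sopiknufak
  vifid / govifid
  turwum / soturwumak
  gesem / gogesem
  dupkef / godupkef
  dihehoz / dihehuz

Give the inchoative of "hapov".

dupkef and bopurof both end in -f yet inflect differently (godupkef, bopuruf), so the final letter is not what conditions the rule; the last vowel is.
"hapov" has last vowel 'o'. The stems whose last vowel is 'o' (bopurof → bopuruf, dihehoz → dihehuz) change the last vowel to 'u'.
The other patterns: stems whose last vowel is 'e' or 'i' add the prefix go-; stems whose last vowel is 'u' add so- … -ak around the stem.
So hapov → hapuv.

hapuv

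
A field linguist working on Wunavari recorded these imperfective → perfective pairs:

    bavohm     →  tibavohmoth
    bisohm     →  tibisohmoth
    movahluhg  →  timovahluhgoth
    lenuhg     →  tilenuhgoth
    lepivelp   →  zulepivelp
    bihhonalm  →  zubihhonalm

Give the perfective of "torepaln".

zutorepaln

bavohm and bihhonalm both end in -m yet inflect differently (tibavohmoth, zubihhonalm), so the final letter is not what conditions the rule; the second-to-last letter is.
"torepaln" has second-to-last letter 'l'. The stems whose second-to-last letter is 'l' (lepivelp → zulepivelp, bihhonalm → zubihhonalm) add the prefix zu-.
So torepaln → zutorepaln.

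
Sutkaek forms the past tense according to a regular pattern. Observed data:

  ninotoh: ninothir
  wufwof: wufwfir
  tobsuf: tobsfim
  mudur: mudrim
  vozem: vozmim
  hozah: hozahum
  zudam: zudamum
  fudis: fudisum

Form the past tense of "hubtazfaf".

wufwof and tobsuf both end in -f yet inflect differently (wufwfir, tobsfim), so the final letter is not what conditions the rule; the last vowel is.
"hubtazfaf" has last vowel 'a'. The stems whose last vowel is 'a' (hozah → hozahum, zudam → zudamum) add -um.
The other patterns: stems whose last vowel is 'o' delete the last vowel and add -ir; stems whose last vowel is 'e' or 'u' delete the last vowel and add -im.
So hubtazfaf → hubtazfafum.

hubtazfafum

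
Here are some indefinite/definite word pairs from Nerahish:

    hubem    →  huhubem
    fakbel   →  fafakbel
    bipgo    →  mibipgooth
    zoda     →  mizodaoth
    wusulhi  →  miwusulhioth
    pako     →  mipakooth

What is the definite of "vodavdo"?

hubem and bipgo both have 2 vowels yet inflect differently (huhubem, mibipgooth), so the number of vowels is not what conditions the rule; whether the stem ends in a vowel or a consonant is.
"vodavdo" ends in a vowel. The stems ending in a vowel (bipgo → mibipgooth, zoda → mizodaoth, wusulhi → miwusulhioth) add mi- … -oth around the stem.
The other pattern: stems ending in a consonant repeat the first consonant+vowel as a prefix.
So vodavdo → mivodavdooth.

mivodavdooth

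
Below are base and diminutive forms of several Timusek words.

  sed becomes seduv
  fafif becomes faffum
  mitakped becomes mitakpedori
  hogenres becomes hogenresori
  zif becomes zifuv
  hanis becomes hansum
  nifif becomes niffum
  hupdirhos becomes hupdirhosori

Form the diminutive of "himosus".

"himosus" has 3 vowels. The stems with 3 vowels (hogenres → hogenresori, mitakped → mitakpedori, hupdirhos → hupdirhosori) add -ori.
The other patterns: stems with 1 vowel add -uv; stems with 2 vowels delete the last vowel and add -um.
So himosus → himosusori.

himosusori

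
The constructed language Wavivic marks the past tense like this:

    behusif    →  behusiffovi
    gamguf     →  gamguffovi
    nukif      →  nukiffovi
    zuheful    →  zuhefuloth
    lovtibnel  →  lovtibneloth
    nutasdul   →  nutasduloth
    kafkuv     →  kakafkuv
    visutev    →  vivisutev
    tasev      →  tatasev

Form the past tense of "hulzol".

hulzoloth

"hulzol" ends in -l. The stems ending in -l (zuheful → zuhefuloth, lovtibnel → lovtibneloth, nutasdul → nutasduloth) add -oth.
So hulzol → hulzoloth.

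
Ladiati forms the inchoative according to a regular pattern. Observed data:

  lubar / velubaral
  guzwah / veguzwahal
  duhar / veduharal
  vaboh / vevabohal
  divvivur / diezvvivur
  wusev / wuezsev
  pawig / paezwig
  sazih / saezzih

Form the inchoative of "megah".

vemegahal

lubar and divvivur both end in -r yet inflect differently (velubaral, diezvvivur), so the final letter is not what conditions the rule; the last vowel is.
"megah" has last vowel 'a'. The stems whose last vowel is 'a' (lubar → velubaral, guzwah → veguzwahal, duhar → veduharal) add ve- … -al around the stem.
So megah → vemegahal.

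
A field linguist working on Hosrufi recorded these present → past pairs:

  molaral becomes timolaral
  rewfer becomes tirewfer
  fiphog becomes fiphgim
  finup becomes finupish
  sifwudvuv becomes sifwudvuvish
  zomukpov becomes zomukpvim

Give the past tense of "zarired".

sifwudvuv and zomukpov both end in -v yet inflect differently (sifwudvuvish, zomukpvim), so the final letter is not what conditions the rule; the last vowel is.
"zarired" has last vowel 'e'. The one such stem in the data (rewfer → tirewfer) adds the prefix ti-, so the same rule applies.
So zarired → tizarired.

tizarired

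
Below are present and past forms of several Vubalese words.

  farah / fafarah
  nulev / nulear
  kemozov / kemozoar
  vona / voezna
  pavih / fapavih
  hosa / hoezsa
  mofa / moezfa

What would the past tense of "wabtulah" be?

farah and hosa both have last vowel 'a' yet inflect differently (fafarah, hoezsa), so the last vowel is not what conditions the rule; the final letter is.
"wabtulah" ends in -h. The stems ending in -h (farah → fafarah, pavih → fapavih) add the prefix fa-.
So wabtulah → fawabtulah.

fawabtulah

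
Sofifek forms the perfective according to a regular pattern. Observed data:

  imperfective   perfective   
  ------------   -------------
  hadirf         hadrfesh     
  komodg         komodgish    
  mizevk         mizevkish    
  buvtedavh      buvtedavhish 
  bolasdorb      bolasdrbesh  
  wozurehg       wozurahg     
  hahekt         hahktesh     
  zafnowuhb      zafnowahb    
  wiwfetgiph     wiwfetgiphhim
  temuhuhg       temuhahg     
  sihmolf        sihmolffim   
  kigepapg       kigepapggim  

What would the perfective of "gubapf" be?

gubapffim

temuhuhg and komodg both end in -g yet inflect differently (temuhahg, komodgish), so the final letter is not what conditions the rule; the second-to-last letter is.
"gubapf" has second-to-last letter 'p'. The stems whose second-to-last letter is 'p' (kigepapg → kigepapggim, wiwfetgiph → wiwfetgiphhim) double the final consonant and add -im.
So gubapf → gubapffim.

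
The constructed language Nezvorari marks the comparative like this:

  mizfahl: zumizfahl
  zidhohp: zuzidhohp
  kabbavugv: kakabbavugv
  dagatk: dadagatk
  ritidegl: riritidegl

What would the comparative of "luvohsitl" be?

luluvohsitl

mizfahl and ritidegl both end in -l yet inflect differently (zumizfahl, riritidegl), so the final letter is not what conditions the rule; the second-to-last letter is.
"luvohsitl" has second-to-last letter 't'. The one such stem in the data (dagatk → dadagatk) repeats the first consonant+vowel as a prefix (as do kabbavugv, ritidegl), so the same rule applies.
So luvohsitl → luluvohsitl.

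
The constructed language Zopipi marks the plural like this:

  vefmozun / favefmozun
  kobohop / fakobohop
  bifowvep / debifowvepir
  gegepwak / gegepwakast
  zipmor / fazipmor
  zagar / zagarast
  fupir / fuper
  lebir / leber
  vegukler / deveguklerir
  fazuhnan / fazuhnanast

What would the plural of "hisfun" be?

zagar and vegukler both end in -r yet inflect differently (zagarast, deveguklerir), so the final letter is not what conditions the rule; the last vowel is.
"hisfun" has last vowel 'u'. The one such stem in the data (vefmozun → favefmozun) adds the prefix fa-, so the same rule applies.
The other patterns: stems whose last vowel is 'a' add -ast; stems whose last vowel is 'e' add de- … -ir around the stem; stems whose last vowel is 'i' change the last vowel to 'e'.
So hisfun → fahisfun.

fahisfun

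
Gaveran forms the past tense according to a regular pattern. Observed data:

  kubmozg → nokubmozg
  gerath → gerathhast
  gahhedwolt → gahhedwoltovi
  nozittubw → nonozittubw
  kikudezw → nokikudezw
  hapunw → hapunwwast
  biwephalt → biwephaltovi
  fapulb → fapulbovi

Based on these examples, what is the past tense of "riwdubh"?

hapunw and nozittubw both end in -w yet inflect differently (hapunwwast, nonozittubw), so the final letter is not what conditions the rule; the second-to-last letter is.
"riwdubh" has second-to-last letter 'b'. The one such stem in the data (nozittubw → nonozittubw) adds the prefix no-, so the same rule applies.
The other patterns: stems whose second-to-last letter is 'n' or 't' double the final consonant and add -ast; stems whose second-to-last letter is 'l' add -ovi.
So riwdubh → noriwdubh.

noriwdubh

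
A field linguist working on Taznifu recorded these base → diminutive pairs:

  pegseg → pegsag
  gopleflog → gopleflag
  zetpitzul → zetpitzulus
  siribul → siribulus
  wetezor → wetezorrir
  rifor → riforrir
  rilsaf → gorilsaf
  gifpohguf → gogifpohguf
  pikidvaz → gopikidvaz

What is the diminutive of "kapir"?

gopleflog and wetezor both have last vowel 'o' yet inflect differently (gopleflag, wetezorrir), so the last vowel is not what conditions the rule; the final letter is.
"kapir" ends in -r. The stems ending in -r (wetezor → wetezorrir, rifor → riforrir) double the final consonant and add -ir.
The other patterns: stems ending in -g change the last vowel to 'a'; stems ending in -l add -us; stems ending in -f or -z add the prefix go-.
So kapir → kapirrir.

kapirrir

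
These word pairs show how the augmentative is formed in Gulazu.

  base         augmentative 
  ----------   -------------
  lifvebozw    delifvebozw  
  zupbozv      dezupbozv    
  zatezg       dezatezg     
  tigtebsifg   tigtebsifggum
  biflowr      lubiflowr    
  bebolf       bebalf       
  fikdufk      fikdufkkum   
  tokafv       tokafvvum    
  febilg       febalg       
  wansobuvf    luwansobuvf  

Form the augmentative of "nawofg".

nawofggum

febilg and zatezg both end in -g yet inflect differently (febalg, dezatezg), so the final letter is not what conditions the rule; the second-to-last letter is.
"nawofg" has second-to-last letter 'f'. The stems whose second-to-last letter is 'f' (tigtebsifg → tigtebsifggum, tokafv → tokafvvum, fikdufk → fikdufkkum) double the final consonant and add -um.
The other patterns: stems whose second-to-last letter is 'l' change the last vowel to 'a'; stems whose second-to-last letter is 'z' add the prefix de-; stems whose second-to-last letter is 'v' or 'w' add the prefix lu-.
So nawofg → nawofggum.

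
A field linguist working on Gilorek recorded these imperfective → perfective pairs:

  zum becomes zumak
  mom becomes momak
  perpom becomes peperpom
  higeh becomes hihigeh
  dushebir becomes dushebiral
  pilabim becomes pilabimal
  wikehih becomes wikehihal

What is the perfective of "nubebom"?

zum and perpom both end in -m yet inflect differently (zumak, peperpom), so the final letter is not what conditions the rule; the number of vowels is.
"nubebom" has 3 vowels. The stems with 3 vowels (dushebir → dushebiral, pilabim → pilabimal, wikehih → wikehihal) add -al.
The other patterns: stems with 1 vowel add -ak; stems with 2 vowels repeat the first consonant+vowel as a prefix.
So nubebom → nubebomal.

nubebomal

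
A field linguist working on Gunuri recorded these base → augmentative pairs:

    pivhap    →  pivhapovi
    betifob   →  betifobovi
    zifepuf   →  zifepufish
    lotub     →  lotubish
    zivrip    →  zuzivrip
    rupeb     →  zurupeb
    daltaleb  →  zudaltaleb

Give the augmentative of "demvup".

"demvup" has last vowel 'u'. The stems whose last vowel is 'u' (zifepuf → zifepufish, lotub → lotubish) add -ish.
So demvup → demvupish.

demvupish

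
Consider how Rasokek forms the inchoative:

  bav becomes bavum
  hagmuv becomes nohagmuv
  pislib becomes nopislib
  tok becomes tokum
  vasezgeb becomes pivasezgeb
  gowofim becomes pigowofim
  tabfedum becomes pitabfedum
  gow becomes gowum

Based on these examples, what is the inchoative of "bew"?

bewum

"bew" has 1 vowel. The stems with 1 vowel (tok → tokum, bav → bavum, gow → gowum) add -um.
The other patterns: stems with 2 vowels add the prefix no-; stems with 3 vowels add the prefix pi-.
So bew → bewum.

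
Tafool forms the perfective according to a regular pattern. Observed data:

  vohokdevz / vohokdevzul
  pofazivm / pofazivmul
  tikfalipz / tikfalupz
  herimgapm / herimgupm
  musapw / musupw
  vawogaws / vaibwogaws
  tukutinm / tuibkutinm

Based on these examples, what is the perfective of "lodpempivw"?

vohokdevz and tikfalipz both end in -z yet inflect differently (vohokdevzul, tikfalupz), so the final letter is not what conditions the rule; the second-to-last letter is.
"lodpempivw" has second-to-last letter 'v'. The stems whose second-to-last letter is 'v' (vohokdevz → vohokdevzul, pofazivm → pofazivmul) add -ul.
The other patterns: stems whose second-to-last letter is 'p' change the last vowel to 'u'; stems whose second-to-last letter is 'n' or 'w' insert -ib- after the first vowel.
So lodpempivw → lodpempivwul.

lodpempivwul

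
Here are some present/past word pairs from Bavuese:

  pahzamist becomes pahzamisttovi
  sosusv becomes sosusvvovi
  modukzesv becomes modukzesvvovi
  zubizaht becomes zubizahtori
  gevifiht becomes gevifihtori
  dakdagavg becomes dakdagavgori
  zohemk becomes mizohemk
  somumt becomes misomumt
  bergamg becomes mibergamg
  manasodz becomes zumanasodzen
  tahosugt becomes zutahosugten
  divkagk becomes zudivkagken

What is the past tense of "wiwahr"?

pahzamist and zubizaht both end in -t yet inflect differently (pahzamisttovi, zubizahtori), so the final letter is not what conditions the rule; the second-to-last letter is.
"wiwahr" has second-to-last letter 'h'. The stems whose second-to-last letter is 'h' (zubizaht → zubizahtori, gevifiht → gevifihtori) add -ori.
The other patterns: stems whose second-to-last letter is 's' double the final consonant and add -ovi; stems whose second-to-last letter is 'm' add the prefix mi-; stems whose second-to-last letter is 'd' or 'g' add zu- … -en around the stem.
So wiwahr → wiwahrori.

wiwahrori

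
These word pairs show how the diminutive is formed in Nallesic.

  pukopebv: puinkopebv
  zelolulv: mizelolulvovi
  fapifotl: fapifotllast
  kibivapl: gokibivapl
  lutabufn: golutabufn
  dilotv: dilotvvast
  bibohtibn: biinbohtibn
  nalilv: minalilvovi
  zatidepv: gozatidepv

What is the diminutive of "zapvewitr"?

zelolulv and pukopebv both end in -v yet inflect differently (mizelolulvovi, puinkopebv), so the final letter is not what conditions the rule; the second-to-last letter is.
"zapvewitr" has second-to-last letter 't'. The stems whose second-to-last letter is 't' (fapifotl → fapifotllast, dilotv → dilotvvast) double the final consonant and add -ast.
The other patterns: stems whose second-to-last letter is 'l' add mi- … -ovi around the stem; stems whose second-to-last letter is 'b' insert -in- after the first vowel; stems whose second-to-last letter is 'f' or 'p' add the prefix go-.
So zapvewitr → zapvewitrrast.

zapvewitrrast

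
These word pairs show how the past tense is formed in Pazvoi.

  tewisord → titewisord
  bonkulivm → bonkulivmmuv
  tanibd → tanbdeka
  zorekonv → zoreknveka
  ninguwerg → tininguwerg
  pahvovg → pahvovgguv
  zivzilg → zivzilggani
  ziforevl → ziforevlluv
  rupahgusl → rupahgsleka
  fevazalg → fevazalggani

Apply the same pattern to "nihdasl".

zivzilg and pahvovg both end in -g yet inflect differently (zivzilggani, pahvovgguv), so the final letter is not what conditions the rule; the second-to-last letter is.
"nihdasl" has second-to-last letter 's'. The one such stem in the data (rupahgusl → rupahgsleka) deletes the last vowel and adds -eka (as do tanibd, zorekonv), so the same rule applies.
The other patterns: stems whose second-to-last letter is 'l' double the final consonant and add -ani; stems whose second-to-last letter is 'v' double the final consonant and add -uv; stems whose second-to-last letter is 'r' add the prefix ti-.
So nihdasl → nihdsleka.

nihdsleka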